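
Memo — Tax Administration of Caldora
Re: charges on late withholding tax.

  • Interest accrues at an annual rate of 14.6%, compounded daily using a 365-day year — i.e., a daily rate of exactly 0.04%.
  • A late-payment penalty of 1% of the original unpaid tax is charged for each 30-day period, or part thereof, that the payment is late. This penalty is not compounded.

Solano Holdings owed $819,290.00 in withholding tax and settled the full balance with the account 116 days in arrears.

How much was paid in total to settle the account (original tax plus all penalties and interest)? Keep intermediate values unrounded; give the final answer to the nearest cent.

$890,964.44

Penalty periods: ⌈116/30⌉ = 4; penalty = 4 × 1% × $819,290.00 = $32,771.60
Interest: $819,290.00 × ((1 + 0.0004)^116 − 1) = $819,290.00 × 0.04748361… = $38,902.8439…
Total = $819,290.00 + $32,771.6000 + $38,902.8439… = $890,964.44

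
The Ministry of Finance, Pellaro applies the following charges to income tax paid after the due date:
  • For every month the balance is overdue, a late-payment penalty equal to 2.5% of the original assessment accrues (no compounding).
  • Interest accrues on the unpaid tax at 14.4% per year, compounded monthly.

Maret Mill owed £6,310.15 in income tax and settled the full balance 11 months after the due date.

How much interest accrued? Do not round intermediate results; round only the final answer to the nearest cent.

Interest (14.4%/yr ÷ 12 = 1.2%/month): £6,310.15 × ((1 + 0.012)^11 − 1) = £884.7593…

£884.76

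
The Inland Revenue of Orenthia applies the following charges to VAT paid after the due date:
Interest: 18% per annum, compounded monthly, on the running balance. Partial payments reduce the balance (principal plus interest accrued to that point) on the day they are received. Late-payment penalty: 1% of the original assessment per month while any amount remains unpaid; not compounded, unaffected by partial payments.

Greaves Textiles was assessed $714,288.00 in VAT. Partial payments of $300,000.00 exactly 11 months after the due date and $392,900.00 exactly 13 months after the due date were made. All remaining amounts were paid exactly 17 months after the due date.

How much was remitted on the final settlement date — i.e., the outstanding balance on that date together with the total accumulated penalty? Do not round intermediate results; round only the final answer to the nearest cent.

$296,403.71

Monthly rate = 18% ÷ 12 = 1.5%
Balance at month 11: $714,288.0000 × (1 + 0.015)^11 = $841,394.7906…
After $300,000.00 payment: $841,394.7906… − $300,000.00 = $541,394.7906…
Balance at month 13: $541,394.7906… × (1 + 0.015)^2 = $557,758.4481…
After $392,900.00 payment: $557,758.4481… − $392,900.00 = $164,858.4481…
Balance at month 17: $164,858.4481… × (1 + 0.015)^4 = $174,974.7479…
Penalty: 17 × 1% × $714,288.00 = $121,428.96
Final settlement = outstanding balance + penalty = $174,974.7479… + $121,428.96 = $296,403.71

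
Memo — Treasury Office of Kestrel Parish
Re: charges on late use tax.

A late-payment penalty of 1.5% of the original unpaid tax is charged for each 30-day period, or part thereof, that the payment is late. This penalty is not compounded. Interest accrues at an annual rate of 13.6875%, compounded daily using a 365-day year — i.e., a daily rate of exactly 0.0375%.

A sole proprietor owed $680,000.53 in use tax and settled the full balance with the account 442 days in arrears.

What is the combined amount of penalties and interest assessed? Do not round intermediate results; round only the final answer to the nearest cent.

$275,564.32

Penalty periods: ⌈442/30⌉ = 15; penalty = 15 × 1.5% × $680,000.53 = $153,000.12…
Interest: $680,000.53 × ((1 + 0.000375)^442 − 1) = $680,000.53 × 0.18024132… = $122,564.1960…
Penalties + interest = $153,000.1193… + $122,564.1960… = $275,564.32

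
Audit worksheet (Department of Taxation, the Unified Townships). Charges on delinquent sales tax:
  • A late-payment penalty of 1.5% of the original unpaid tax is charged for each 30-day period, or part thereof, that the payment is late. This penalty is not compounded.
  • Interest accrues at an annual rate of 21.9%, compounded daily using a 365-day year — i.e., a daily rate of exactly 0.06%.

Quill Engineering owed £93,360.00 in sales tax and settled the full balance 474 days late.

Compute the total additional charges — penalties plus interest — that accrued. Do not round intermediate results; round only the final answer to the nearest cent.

£53,107.94

Penalty periods: ⌈474/30⌉ = 16; penalty = 16 × 1.5% × £93,360.00 = £22,406.40
Interest: £93,360.00 × ((1 + 0.0006)^474 − 1) = £93,360.00 × 0.32885107… = £30,701.5362…
Penalties + interest = £22,406.4000 + £30,701.5362… = £53,107.94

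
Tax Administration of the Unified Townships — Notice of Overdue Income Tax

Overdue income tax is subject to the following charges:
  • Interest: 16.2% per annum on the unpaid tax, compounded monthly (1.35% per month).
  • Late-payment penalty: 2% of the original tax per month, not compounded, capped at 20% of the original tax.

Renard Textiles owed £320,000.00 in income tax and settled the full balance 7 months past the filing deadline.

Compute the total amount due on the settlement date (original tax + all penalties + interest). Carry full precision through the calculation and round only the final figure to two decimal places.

Penalty: 7 × 2% × £320,000.00 = £44,800.00 (below the 20% cap of £64,000.00)
Interest: £320,000.00 × ((1 + 0.0135)^7 − 1) = £320,000.00 × 0.0984145… = £31,492.6512…
Total = £320,000.00 + £44,800.0000 + £31,492.6512… = £396,292.65

£396,292.65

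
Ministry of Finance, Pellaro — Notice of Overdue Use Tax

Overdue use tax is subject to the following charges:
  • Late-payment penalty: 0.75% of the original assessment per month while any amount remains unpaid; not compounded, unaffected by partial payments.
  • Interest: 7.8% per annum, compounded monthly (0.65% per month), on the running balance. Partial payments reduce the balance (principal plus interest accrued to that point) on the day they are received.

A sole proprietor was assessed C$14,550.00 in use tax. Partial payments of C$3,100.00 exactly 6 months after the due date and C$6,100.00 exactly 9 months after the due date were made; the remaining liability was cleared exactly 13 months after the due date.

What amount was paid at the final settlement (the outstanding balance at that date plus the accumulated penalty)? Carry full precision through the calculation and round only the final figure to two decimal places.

Balance at month 6: C$14,550.0000 × (1 + 0.0065)^6 = C$15,126.7514…
After C$3,100.00 payment: C$15,126.7514… − C$3,100.00 = C$12,026.7514…
Balance at month 9: C$12,026.7514… × (1 + 0.0065)^3 = C$12,262.8007…
After C$6,100.00 payment: C$12,262.8007… − C$6,100.00 = C$6,162.8007…
Balance at month 13: C$6,162.8007… × (1 + 0.0065)^4 = C$6,324.6026…
Penalty: 13 × 0.75% × C$14,550.00 = C$1,418.63…
Final settlement = outstanding balance + penalty = C$6,324.6026… + C$1,418.63… = C$7,743.23

C$7,743.23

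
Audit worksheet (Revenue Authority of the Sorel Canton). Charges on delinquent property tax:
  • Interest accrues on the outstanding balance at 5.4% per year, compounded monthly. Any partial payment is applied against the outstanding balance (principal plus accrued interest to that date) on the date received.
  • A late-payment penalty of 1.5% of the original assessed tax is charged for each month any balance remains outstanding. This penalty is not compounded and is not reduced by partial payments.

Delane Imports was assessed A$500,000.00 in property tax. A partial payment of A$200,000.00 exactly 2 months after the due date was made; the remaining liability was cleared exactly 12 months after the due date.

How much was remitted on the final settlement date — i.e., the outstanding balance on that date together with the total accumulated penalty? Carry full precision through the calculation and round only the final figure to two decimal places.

A$408,493.92

Monthly rate = 5.4% ÷ 12 = 0.45%
Balance at month 2: A$500,000.0000 × (1 + 0.0045)^2 = A$504,510.1250
After A$200,000.00 payment: A$504,510.1250 − A$200,000.00 = A$304,510.1250
Balance at month 12: A$304,510.1250 × (1 + 0.0045)^10 = A$318,493.9217…
Penalty: 12 × 1.5% × A$500,000.00 = A$90,000.00
Final settlement = outstanding balance + penalty = A$318,493.9217… + A$90,000.00 = A$408,493.92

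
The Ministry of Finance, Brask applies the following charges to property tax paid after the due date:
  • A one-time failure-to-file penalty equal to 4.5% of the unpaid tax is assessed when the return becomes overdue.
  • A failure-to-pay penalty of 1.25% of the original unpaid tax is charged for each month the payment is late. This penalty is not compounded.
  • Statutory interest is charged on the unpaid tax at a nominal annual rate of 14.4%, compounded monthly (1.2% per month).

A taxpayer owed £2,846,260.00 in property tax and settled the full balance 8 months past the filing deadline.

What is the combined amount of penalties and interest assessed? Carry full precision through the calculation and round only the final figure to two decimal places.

£697,704.38

Failure-to-file penalty: 4.5% × £2,846,260.00 = £128,081.70
Failure-to-pay penalty = 1.25% × £2,846,260.00 × 8 mo = £284,626.00
Interest: £2,846,260.00 × ((1 + 0.012)^8 − 1) = £2,846,260.00 × 0.1001302… = £284,996.6785…
Penalties + interest = £412,707.7000 + £284,996.6785… = £697,704.38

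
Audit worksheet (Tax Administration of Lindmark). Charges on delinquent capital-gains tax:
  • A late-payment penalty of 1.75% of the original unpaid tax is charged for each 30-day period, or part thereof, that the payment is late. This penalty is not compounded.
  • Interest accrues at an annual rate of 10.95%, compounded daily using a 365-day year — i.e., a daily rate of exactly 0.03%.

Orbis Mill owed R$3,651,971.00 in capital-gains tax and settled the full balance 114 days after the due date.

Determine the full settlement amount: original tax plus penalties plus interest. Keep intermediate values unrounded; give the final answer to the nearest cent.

R$4,034,647.30

Penalty periods: ⌈114/30⌉ = 4; penalty = 4 × 1.75% × R$3,651,971.00 = R$255,637.97
Interest: R$3,651,971.00 × ((1 + 0.0003)^114 − 1) = R$3,651,971.00 × 0.03478624… = R$127,038.3285…
Total = R$3,651,971.00 + R$255,637.9700 + R$127,038.3285… = R$4,034,647.30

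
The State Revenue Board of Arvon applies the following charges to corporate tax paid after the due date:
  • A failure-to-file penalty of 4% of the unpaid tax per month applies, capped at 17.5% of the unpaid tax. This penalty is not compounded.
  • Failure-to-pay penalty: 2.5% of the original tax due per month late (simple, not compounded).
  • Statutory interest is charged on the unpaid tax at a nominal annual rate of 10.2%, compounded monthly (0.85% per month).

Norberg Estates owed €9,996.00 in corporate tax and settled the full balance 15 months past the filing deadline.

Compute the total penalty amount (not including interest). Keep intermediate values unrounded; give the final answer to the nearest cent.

€5,497.80

Failure-to-file: 15 × 4% × €9,996.00 = €5,997.60, capped at 17.5% × €9,996.00 = €1,749.30
Failure-to-pay penalty: 15 × 2.5% × €9,996.00 = €3,748.50
Total penalty = €1,749.30 + €3,748.50 = €5,497.80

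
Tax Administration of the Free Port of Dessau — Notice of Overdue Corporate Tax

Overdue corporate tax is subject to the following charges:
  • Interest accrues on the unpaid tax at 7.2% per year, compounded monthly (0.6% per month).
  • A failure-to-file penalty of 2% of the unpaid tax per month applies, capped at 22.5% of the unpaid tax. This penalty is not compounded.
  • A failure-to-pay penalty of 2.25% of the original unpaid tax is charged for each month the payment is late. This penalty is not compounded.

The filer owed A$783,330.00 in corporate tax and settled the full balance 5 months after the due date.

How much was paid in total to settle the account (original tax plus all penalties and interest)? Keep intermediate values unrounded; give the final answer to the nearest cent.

Failure-to-file: 5 × 2% × A$783,330.00 = A$78,333.00 (under the 22.5% cap)
Failure-to-pay penalty: 5 × 2.25% × A$783,330.00 = A$88,124.63…
Interest: A$783,330.00 × ((1 + 0.006)^5 − 1) = A$783,330.00 × 0.0303622… = A$23,783.5959…
Total = A$783,330.00 + A$166,457.6250 + A$23,783.5959… = A$973,571.22

A$973,571.22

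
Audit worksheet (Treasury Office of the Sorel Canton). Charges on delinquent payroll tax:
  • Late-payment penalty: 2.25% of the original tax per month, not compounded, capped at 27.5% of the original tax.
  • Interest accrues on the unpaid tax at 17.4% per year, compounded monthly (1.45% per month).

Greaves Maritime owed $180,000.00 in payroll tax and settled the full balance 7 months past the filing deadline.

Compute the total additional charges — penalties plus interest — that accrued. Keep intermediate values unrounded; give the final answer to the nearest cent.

Penalty: 7 × 2.25% × $180,000.00 = $28,350.00 (below the 27.5% cap of $49,500.00)
Interest: $180,000.00 × ((1 + 0.0145)^7 − 1) = $180,000.00 × 0.1060235… = $19,084.2323…
Penalties + interest = $28,350.0000 + $19,084.2323… = $47,434.23

$47,434.23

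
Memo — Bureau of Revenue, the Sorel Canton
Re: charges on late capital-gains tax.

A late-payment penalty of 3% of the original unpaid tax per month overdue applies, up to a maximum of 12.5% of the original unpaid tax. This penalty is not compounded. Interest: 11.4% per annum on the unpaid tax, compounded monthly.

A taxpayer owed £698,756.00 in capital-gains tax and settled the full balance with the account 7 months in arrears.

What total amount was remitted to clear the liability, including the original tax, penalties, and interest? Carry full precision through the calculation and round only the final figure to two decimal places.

Penalty (uncapped): 7 × 3% × £698,756.00 = £146,738.76; cap = 12.5% × £698,756.00 = £87,344.50 → penalty = £87,344.50
Interest (11.4%/yr ÷ 12 = 0.95%/month): £698,756.00 × ((1 + 0.0095)^7 − 1) = £47,812.7600…
Total = £698,756.00 + £87,344.5000 + £47,812.7600… = £833,913.26

£833,913.26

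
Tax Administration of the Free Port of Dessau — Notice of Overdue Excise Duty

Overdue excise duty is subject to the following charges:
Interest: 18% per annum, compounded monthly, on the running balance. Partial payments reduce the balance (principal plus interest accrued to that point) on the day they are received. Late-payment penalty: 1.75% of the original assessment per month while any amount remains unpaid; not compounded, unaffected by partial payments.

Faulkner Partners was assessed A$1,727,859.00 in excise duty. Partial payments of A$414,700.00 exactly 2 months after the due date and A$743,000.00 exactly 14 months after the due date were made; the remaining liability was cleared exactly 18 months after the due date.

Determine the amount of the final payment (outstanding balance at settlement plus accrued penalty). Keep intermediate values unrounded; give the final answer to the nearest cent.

Monthly rate = 18% ÷ 12 = 1.5%
Balance at month 2: A$1,727,859.0000 × (1 + 0.015)^2 = A$1,780,083.5383…
After A$414,700.00 payment: A$1,780,083.5383… − A$414,700.00 = A$1,365,383.5383…
Balance at month 14: A$1,365,383.5383… × (1 + 0.015)^12 = A$1,632,477.3694…
After A$743,000.00 payment: A$1,632,477.3694… − A$743,000.00 = A$889,477.3694…
Balance at month 18: A$889,477.3694… × (1 + 0.015)^4 = A$944,058.8590…
Penalty: 18 × 1.75% × A$1,727,859.00 = A$544,275.59…
Final settlement = outstanding balance + penalty = A$944,058.8590… + A$544,275.59… = A$1,488,334.44

A$1,488,334.44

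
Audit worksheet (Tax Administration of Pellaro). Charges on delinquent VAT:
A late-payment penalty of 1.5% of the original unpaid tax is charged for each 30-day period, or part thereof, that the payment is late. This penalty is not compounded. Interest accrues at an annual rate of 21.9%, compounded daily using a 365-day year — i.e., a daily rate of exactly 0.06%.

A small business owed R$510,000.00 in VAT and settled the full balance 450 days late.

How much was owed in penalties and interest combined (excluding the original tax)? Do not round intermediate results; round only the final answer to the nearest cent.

Penalty periods: ⌈450/30⌉ = 15; penalty = 15 × 1.5% × R$510,000.00 = R$114,750.00
Interest: R$510,000.00 × ((1 + 0.0006)^450 − 1) = R$510,000.00 × 0.30985839… = R$158,027.7791…
Penalties + interest = R$114,750.0000 + R$158,027.7791… = R$272,777.78

R$272,777.78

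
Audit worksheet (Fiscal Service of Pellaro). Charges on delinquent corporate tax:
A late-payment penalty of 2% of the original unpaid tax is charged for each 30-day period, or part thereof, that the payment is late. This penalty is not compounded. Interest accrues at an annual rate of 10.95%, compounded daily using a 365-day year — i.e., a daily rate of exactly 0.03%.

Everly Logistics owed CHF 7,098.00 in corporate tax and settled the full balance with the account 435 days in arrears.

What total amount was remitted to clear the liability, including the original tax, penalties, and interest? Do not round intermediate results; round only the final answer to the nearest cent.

CHF 10,216.69

Penalty periods: ⌈435/30⌉ = 15; penalty = 15 × 2% × CHF 7,098.00 = CHF 2,129.40
Interest: CHF 7,098.00 × ((1 + 0.0003)^435 − 1) = CHF 7,098.00 × 0.13937564… = CHF 989.2883…
Total = CHF 7,098.00 + CHF 2,129.4000 + CHF 989.2883… = CHF 10,216.69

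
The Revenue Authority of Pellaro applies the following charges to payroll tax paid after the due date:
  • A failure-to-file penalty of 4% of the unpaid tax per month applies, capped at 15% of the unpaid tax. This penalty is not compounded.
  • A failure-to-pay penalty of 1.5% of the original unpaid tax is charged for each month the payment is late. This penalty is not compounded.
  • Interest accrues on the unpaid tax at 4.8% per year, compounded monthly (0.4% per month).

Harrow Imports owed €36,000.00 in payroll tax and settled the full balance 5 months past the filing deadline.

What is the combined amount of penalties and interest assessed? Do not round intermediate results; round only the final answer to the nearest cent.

€8,825.78

Failure-to-file: 5 × 4% × €36,000.00 = €7,200.00, capped at 15% × €36,000.00 = €5,400.00
Failure-to-pay penalty: 5 × 1.5% × €36,000.00 = €2,700.00
Interest: €36,000.00 × ((1 + 0.004)^5 − 1) = €36,000.00 × 0.0201606… = €725.7831…
Penalties + interest = €8,100.0000 + €725.7831… = €8,825.78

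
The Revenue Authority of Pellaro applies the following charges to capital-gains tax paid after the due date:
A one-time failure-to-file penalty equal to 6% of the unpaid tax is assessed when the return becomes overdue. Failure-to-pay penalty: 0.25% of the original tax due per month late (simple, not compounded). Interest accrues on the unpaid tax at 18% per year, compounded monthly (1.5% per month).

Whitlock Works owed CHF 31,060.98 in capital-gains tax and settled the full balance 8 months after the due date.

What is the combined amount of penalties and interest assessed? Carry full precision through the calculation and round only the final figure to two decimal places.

CHF 6,413.86

Failure-to-file penalty: 6% × CHF 31,060.98 = CHF 1,863.66…
Failure-to-pay penalty = 0.25% × CHF 31,060.98 × 8 mo = CHF 621.22…
Interest: CHF 31,060.98 × ((1 + 0.015)^8 − 1) = CHF 31,060.98 × 0.1264926… = CHF 3,928.9837…
Penalties + interest = CHF 2,484.8784 + CHF 3,928.9837… = CHF 6,413.86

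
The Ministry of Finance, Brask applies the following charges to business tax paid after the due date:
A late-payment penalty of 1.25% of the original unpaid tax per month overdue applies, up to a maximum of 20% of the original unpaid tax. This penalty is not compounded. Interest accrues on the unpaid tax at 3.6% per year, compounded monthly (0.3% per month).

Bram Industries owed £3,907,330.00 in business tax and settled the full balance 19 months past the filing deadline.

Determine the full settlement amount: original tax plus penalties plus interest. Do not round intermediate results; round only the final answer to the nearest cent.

Penalty (uncapped): 19 × 1.25% × £3,907,330.00 = £927,990.88…; cap = 20% × £3,907,330.00 = £781,466.00 → penalty = £781,466.00
Interest: £3,907,330.00 × ((1 + 0.003)^19 − 1) = £3,907,330.00 × 0.0585655… = £228,834.6562…
Total = £3,907,330.00 + £781,466.0000 + £228,834.6562… = £4,917,630.66

£4,917,630.66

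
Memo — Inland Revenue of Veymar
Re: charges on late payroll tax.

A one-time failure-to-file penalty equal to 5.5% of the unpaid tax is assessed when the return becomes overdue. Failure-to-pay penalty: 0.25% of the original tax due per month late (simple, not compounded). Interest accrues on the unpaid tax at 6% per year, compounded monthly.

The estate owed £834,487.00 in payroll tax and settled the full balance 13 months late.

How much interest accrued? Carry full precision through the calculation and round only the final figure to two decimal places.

£55,899.11

Interest (6%/yr ÷ 12 = 0.5%/month): £834,487.00 × ((1 + 0.005)^13 − 1) = £55,899.1139…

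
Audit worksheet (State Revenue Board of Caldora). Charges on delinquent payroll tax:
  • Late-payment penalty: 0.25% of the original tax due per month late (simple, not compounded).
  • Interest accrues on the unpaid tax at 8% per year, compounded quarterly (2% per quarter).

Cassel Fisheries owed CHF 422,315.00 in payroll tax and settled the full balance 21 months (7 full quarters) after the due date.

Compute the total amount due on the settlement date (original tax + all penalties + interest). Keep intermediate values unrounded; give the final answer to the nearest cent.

CHF 507,278.73

Late-payment penalty = 0.25% × CHF 422,315.00 × 21 mo = CHF 22,171.54…
Interest: CHF 422,315.00 × ((1 + 0.02)^7 − 1) = CHF 422,315.00 × 0.1486857… = CHF 62,792.1877…
Total = CHF 422,315.00 + CHF 22,171.5375 + CHF 62,792.1877… = CHF 507,278.73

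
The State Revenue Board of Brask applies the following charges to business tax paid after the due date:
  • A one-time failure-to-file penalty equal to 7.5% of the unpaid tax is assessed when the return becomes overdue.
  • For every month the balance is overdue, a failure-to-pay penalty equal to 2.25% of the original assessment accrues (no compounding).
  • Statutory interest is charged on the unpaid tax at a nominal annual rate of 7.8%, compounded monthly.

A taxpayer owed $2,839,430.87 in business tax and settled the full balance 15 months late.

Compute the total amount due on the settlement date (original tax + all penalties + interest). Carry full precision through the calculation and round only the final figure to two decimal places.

Failure-to-file penalty: 7.5% × $2,839,430.87 = $212,957.32…
Failure-to-pay penalty: 15 × 2.25% × $2,839,430.87 = $958,307.92…
Interest (7.8%/yr ÷ 12 = 0.65%/month): $2,839,430.87 × ((1 + 0.0065)^15 − 1) = $289,802.7529…
Total = $2,839,430.87 + $1,171,265.2339… + $289,802.7529… = $4,300,498.86

$4,300,498.86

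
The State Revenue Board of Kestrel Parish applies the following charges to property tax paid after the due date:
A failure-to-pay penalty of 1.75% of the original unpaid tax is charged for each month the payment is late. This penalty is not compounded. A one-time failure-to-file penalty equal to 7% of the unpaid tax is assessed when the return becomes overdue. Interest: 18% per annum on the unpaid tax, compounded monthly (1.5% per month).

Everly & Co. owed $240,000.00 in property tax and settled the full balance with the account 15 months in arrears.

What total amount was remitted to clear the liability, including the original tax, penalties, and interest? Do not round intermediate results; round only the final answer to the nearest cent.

Failure-to-file penalty: 7% × $240,000.00 = $16,800.00
Failure-to-pay penalty = 1.75% × $240,000.00 × 15 mo = $63,000.00
Interest: $240,000.00 × ((1 + 0.015)^15 − 1) = $240,000.00 × 0.2502321… = $60,055.6960…
Total = $240,000.00 + $79,800.0000 + $60,055.6960… = $379,855.70

$379,855.70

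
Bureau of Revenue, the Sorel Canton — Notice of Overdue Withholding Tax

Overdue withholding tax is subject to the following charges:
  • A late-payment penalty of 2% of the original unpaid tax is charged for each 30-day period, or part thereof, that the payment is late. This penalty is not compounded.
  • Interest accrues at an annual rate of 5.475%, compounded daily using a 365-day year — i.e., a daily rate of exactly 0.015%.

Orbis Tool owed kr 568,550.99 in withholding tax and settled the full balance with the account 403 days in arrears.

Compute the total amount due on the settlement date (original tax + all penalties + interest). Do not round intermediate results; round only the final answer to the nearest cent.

Penalty periods: ⌈403/30⌉ = 14; penalty = 14 × 2% × kr 568,550.99 = kr 159,194.28…
Interest: kr 568,550.99 × ((1 + 0.00015)^403 − 1) = kr 568,550.99 × 0.06230966… = kr 35,426.2216…
Total = kr 568,550.99 + kr 159,194.2772 + kr 35,426.2216… = kr 763,171.49

kr 763,171.49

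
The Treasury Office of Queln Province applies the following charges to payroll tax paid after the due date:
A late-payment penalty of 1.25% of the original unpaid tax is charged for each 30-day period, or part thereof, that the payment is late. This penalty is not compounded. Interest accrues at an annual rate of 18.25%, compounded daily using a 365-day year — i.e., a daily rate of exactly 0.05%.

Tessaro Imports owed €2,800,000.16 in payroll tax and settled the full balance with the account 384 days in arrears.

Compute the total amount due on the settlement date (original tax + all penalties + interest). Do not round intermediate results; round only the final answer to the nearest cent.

€3,847,514.88

Penalty periods: ⌈384/30⌉ = 13; penalty = 13 × 1.25% × €2,800,000.16 = €455,000.03…
Interest: €2,800,000.16 × ((1 + 0.0005)^384 − 1) = €2,800,000.16 × 0.21161238… = €592,514.6910…
Total = €2,800,000.16 + €455,000.0260 + €592,514.6910… = €3,847,514.88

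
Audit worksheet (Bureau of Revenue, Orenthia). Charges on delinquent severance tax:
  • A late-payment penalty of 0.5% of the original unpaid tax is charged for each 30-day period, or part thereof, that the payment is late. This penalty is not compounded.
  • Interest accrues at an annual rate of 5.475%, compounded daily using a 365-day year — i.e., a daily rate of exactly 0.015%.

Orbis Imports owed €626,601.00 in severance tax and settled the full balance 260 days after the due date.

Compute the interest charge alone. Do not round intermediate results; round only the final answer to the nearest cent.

Interest: €626,601.00 × ((1 + 0.00015)^260 − 1) = €626,601.00 × 0.03976744… = €24,918.3193…

€24,918.32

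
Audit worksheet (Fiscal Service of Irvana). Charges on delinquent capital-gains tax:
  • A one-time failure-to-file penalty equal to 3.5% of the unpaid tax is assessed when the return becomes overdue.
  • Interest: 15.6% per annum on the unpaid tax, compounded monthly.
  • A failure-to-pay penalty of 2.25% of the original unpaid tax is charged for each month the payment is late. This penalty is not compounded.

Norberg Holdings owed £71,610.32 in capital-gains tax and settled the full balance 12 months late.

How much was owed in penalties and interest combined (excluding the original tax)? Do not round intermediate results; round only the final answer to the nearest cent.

Failure-to-file penalty: 3.5% × £71,610.32 = £2,506.36…
Failure-to-pay penalty: 12 × 2.25% × £71,610.32 = £19,334.79…
Interest (15.6%/yr ÷ 12 = 1.3%/month): £71,610.32 × ((1 + 0.013)^12 − 1) = £12,005.5973…
Penalties + interest = £21,841.1476 + £12,005.5973… = £33,846.74

£33,846.74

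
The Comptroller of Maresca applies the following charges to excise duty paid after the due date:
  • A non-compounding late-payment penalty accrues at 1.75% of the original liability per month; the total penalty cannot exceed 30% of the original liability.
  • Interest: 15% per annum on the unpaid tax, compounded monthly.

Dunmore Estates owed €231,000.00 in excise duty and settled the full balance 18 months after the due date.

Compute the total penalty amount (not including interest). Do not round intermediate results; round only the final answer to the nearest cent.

Penalty (uncapped): 18 × 1.75% × €231,000.00 = €72,765.00; cap = 30% × €231,000.00 = €69,300.00 → penalty = €69,300.00

€69,300.00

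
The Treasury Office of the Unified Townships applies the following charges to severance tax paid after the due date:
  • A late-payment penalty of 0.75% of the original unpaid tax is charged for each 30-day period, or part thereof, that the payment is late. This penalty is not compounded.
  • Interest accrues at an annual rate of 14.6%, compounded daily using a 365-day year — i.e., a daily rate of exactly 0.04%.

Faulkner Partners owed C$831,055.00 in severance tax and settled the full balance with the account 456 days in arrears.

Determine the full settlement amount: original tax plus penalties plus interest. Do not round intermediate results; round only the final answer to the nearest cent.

C$1,097,034.46

Penalty periods: ⌈456/30⌉ = 16; penalty = 16 × 0.75% × C$831,055.00 = C$99,726.60
Interest: C$831,055.00 × ((1 + 0.0004)^456 − 1) = C$831,055.00 × 0.20005037… = C$166,252.8591…
Total = C$831,055.00 + C$99,726.6000 + C$166,252.8591… = C$1,097,034.46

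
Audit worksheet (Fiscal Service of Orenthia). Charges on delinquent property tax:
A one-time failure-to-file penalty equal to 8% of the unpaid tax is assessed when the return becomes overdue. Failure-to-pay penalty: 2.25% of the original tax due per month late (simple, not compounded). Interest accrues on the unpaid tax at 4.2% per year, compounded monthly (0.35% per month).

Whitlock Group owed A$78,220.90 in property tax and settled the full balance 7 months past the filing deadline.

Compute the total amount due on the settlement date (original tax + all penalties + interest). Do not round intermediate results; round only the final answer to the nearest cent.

Failure-to-file penalty: 8% × A$78,220.90 = A$6,257.67…
Failure-to-pay penalty = 2.25% × A$78,220.90 × 7 mo = A$12,319.79…
Interest: A$78,220.90 × ((1 + 0.0035)^7 − 1) = A$78,220.90 × 0.0247588… = A$1,936.6522…
Total = A$78,220.90 + A$18,577.4638… + A$1,936.6522… = A$98,735.02

A$98,735.02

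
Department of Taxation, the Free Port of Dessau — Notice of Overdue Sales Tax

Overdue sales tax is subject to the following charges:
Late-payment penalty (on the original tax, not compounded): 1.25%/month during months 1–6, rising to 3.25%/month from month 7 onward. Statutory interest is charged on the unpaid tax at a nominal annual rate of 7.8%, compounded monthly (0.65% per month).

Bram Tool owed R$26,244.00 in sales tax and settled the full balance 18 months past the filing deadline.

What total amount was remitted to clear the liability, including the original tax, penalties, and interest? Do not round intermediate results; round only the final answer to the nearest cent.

Penalty, months 1–6: 6 × 1.25% × R$26,244.00 = R$1,968.30
Penalty, months 7–18: 12 × 3.25% × R$26,244.00 = R$10,235.16
Interest: R$26,244.00 × ((1 + 0.0065)^18 − 1) = R$26,244.00 × 0.1236939… = R$3,246.2229…
Total = R$26,244.00 + R$12,203.4600 + R$3,246.2229… = R$41,693.68

R$41,693.68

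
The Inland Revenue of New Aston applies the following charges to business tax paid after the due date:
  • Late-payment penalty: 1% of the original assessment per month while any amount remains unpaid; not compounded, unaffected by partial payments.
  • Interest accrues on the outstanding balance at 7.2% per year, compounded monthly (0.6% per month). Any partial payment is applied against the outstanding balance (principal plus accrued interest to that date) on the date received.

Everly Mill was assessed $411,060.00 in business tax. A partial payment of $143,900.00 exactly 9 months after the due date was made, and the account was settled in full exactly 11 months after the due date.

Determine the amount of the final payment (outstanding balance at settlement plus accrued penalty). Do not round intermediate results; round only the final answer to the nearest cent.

Balance at month 9: $411,060.0000 × (1 + 0.006)^9 = $433,797.4996…
After $143,900.00 payment: $433,797.4996… − $143,900.00 = $289,897.4996…
Balance at month 11: $289,897.4996… × (1 + 0.006)^2 = $293,386.7059…
Penalty: 11 × 1% × $411,060.00 = $45,216.60
Final settlement = outstanding balance + penalty = $293,386.7059… + $45,216.60 = $338,603.31

$338,603.31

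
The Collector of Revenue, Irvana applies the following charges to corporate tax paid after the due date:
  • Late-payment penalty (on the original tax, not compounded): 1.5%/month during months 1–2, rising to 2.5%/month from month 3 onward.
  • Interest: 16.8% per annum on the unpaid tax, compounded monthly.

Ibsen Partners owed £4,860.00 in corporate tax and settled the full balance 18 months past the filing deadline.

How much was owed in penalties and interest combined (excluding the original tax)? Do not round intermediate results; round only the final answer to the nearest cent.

£3,471.74

Penalty, months 1–2: 2 × 1.5% × £4,860.00 = £145.80
Penalty, months 3–18: 16 × 2.5% × £4,860.00 = £1,944.00
Interest (16.8%/yr ÷ 12 = 1.4%/month): £4,860.00 × ((1 + 0.014)^18 − 1) = £1,381.9381…
Penalties + interest = £2,089.8000 + £1,381.9381… = £3,471.74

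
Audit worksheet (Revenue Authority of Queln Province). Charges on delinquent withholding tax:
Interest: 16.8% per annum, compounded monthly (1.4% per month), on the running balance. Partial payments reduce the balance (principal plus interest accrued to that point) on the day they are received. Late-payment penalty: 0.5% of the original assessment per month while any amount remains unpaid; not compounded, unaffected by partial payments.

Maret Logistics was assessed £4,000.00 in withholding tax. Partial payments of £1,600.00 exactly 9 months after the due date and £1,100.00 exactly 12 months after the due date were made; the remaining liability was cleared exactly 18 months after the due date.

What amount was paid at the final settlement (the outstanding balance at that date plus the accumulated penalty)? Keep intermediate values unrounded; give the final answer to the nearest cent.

Balance at month 9: £4,000.0000 × (1 + 0.014)^9 = £4,533.1656…
After £1,600.00 payment: £4,533.1656… − £1,600.00 = £2,933.1656…
Balance at month 12: £2,933.1656… × (1 + 0.014)^3 = £3,058.0913…
After £1,100.00 payment: £3,058.0913… − £1,100.00 = £1,958.0913…
Balance at month 18: £1,958.0913… × (1 + 0.014)^6 = £2,128.4364…
Penalty: 18 × 0.5% × £4,000.00 = £360.00
Final settlement = outstanding balance + penalty = £2,128.4364… + £360.00 = £2,488.44

£2,488.44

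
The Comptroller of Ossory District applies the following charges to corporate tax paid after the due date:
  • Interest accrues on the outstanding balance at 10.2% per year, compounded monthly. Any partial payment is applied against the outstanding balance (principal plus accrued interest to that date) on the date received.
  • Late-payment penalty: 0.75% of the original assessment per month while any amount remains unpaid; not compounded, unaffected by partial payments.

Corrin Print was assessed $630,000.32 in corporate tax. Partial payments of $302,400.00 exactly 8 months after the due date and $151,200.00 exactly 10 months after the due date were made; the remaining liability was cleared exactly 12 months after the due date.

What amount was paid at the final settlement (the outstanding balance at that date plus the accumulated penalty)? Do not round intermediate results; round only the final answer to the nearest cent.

$287,456.55

Monthly rate = 10.2% ÷ 12 = 0.85%
Balance at month 8: $630,000.3200 × (1 + 0.0085)^8 = $674,136.7305…
After $302,400.00 payment: $674,136.7305… − $302,400.00 = $371,736.7305…
Balance at month 10: $371,736.7305… × (1 + 0.0085)^2 = $378,083.1129…
After $151,200.00 payment: $378,083.1129… − $151,200.00 = $226,883.1129…
Balance at month 12: $226,883.1129… × (1 + 0.0085)^2 = $230,756.5181…
Penalty: 12 × 0.75% × $630,000.32 = $56,700.03…
Final settlement = outstanding balance + penalty = $230,756.5181… + $56,700.03… = $287,456.55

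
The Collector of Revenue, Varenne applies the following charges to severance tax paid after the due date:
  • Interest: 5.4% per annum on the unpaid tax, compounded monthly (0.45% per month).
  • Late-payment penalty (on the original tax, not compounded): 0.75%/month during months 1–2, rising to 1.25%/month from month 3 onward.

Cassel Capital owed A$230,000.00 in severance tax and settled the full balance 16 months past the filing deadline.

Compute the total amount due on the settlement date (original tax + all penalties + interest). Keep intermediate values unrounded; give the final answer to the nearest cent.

A$290,830.81

Penalty, months 1–2: 2 × 0.75% × A$230,000.00 = A$3,450.00
Penalty, months 3–16: 14 × 1.25% × A$230,000.00 = A$40,250.00
Interest: A$230,000.00 × ((1 + 0.0045)^16 − 1) = A$230,000.00 × 0.0744818… = A$17,130.8104…
Total = A$230,000.00 + A$43,700.0000 + A$17,130.8104… = A$290,830.81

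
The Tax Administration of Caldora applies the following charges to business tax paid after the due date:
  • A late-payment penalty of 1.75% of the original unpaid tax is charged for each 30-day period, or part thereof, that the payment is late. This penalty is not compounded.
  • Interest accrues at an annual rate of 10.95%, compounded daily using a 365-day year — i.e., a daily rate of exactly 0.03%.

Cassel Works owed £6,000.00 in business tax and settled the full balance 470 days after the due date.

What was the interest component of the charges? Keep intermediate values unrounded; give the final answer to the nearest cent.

Interest: £6,000.00 × ((1 + 0.0003)^470 − 1) = £6,000.00 × 0.15140030… = £908.4018…

£908.40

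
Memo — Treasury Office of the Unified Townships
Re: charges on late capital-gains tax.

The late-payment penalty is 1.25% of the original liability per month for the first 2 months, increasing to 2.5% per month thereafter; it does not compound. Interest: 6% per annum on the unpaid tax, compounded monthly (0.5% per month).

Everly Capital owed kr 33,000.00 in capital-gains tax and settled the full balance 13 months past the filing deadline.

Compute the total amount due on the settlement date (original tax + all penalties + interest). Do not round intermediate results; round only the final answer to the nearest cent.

Penalty, months 1–2: 2 × 1.25% × kr 33,000.00 = kr 825.00
Penalty, months 3–13: 11 × 2.5% × kr 33,000.00 = kr 9,075.00
Interest: kr 33,000.00 × ((1 + 0.005)^13 − 1) = kr 33,000.00 × 0.0669862… = kr 2,210.5446…
Total = kr 33,000.00 + kr 9,900.0000 + kr 2,210.5446… = kr 45,110.54

kr 45,110.54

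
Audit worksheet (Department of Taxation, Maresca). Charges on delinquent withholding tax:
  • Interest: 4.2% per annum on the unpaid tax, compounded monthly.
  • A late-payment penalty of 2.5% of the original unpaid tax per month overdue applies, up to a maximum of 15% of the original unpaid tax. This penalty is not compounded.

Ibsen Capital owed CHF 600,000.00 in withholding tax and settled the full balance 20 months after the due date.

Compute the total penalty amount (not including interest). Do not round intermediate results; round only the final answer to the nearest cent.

Penalty (uncapped): 20 × 2.5% × CHF 600,000.00 = CHF 300,000.00; cap = 15% × CHF 600,000.00 = CHF 90,000.00 → penalty = CHF 90,000.00

CHF 90,000.00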